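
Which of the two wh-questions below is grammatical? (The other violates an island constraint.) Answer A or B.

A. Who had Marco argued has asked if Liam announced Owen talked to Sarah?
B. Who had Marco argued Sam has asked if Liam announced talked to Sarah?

A

In B, the wh-phrase is extracted from inside a wh-island (introduced by "if"), which blocks movement.
In A, the extraction path crosses only that-complement boundaries, which are transparent.
So A is grammatical.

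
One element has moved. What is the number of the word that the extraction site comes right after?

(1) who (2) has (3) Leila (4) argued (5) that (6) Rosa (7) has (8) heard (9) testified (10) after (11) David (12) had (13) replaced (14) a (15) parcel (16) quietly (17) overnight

8

The displaced element is "who" (word 1).
It is linked across 2 clause boundaries (that → Ø).
It functions as the subject of "testified", so the gap sits immediately after word 8 ("heard").
Base order: Leila has argued that Rosa has heard that who testified after David had replaced a parcel quietly overnight.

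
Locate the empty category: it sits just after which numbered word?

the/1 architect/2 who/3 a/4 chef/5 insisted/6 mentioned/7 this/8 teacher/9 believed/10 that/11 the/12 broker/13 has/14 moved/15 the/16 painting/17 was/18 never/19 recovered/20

6

The displaced element is "the architect" (word 2).
It is linked across 1 clause boundary (Ø).
It functions as the subject of "mentioned", so the gap sits immediately after word 6 ("insisted").
Base order: A chef insisted that the architect mentioned this teacher believed that the broker has moved the painting.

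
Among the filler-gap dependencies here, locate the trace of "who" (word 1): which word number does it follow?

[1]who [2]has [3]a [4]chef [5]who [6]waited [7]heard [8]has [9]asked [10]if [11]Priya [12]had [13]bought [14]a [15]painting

The displaced element is "who" (word 1).
It is linked across 1 clause boundary (Ø).
It functions as the subject of "asked", so the gap sits immediately after word 7 ("heard").
Base order: A chef who waited has heard who has asked if Priya had bought a painting.

7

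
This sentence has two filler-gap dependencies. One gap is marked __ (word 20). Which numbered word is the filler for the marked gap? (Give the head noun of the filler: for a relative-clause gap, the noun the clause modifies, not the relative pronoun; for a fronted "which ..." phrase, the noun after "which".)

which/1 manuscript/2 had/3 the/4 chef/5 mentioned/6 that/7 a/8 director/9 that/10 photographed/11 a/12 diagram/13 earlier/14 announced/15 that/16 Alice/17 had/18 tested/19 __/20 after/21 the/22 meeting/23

The marked gap is the direct object of "tested".
Its filler is the fronted wh-phrase "which manuscript", at word 2.
(The other dependency links word 9 to a gap after word 10.)

2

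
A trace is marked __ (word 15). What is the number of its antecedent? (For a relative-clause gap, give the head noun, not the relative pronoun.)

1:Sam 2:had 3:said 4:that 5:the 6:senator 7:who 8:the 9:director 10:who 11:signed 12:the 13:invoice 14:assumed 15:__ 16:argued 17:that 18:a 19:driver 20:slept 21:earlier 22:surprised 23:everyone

6

The gap at 15 is the subject of "argued", inside a relative clause.
The relative pronoun is "who" (word 7); it is bound by the head noun immediately before it.
Its filler is the head noun "senator", at word 6.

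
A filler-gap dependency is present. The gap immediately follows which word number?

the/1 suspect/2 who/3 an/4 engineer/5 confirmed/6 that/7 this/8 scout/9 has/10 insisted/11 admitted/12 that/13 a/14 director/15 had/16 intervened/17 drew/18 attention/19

11

The displaced element is "the suspect" (word 2).
It is linked across 2 clause boundaries (that → Ø).
It functions as the subject of "admitted", so the gap sits immediately after word 11 ("insisted").
Base order: An engineer confirmed that this scout has insisted that the suspect admitted that a director had intervened.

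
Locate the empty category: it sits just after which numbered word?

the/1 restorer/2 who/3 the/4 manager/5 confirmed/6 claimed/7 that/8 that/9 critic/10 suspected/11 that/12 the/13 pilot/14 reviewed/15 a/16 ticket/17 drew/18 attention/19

The displaced element is "the restorer" (word 2).
It is linked across 1 clause boundary (Ø).
It functions as the subject of "claimed", so the gap sits immediately after word 6 ("confirmed").
Base order: The manager confirmed that the restorer claimed that that critic suspected that the pilot reviewed a ticket.

6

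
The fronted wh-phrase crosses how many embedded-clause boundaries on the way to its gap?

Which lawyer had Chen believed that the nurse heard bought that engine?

2

"which lawyer" is extracted from the subject of "bought".
Boundaries crossed, outermost first: [that], [Ø] — 2 in total.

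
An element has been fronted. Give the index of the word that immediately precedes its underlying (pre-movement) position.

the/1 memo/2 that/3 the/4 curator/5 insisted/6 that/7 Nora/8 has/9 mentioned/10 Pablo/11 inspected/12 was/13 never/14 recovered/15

The displaced element is "the memo" (word 2).
It is linked across 2 clause boundaries (that → Ø).
It functions as the direct object of "inspected", so the gap sits immediately after word 12 ("inspected").
Base order: The curator insisted that Nora has mentioned Pablo inspected the memo.

12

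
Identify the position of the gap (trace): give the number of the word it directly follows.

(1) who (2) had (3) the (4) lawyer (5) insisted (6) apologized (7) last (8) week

The displaced element is "who" (word 1).
It is linked across 1 clause boundary (Ø).
It functions as the subject of "apologized", so the gap sits immediately after word 5 ("insisted").
Base order: The lawyer had insisted that who apologized last week.

5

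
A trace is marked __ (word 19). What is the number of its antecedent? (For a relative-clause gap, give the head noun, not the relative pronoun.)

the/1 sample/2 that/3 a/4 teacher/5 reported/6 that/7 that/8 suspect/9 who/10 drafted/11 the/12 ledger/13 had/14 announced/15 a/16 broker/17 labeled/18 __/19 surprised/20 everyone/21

2

The gap at 19 is the object of "labeled", inside a relative clause.
The relative pronoun is "that" (word 3); it is bound by the head noun immediately before it.
Its filler is the head noun "sample", at word 2.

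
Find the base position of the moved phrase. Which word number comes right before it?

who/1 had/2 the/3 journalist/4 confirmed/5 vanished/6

5

The displaced element is "who" (word 1).
It is linked across 1 clause boundary (Ø).
It functions as the subject of "vanished", so the gap sits immediately after word 5 ("confirmed").
Base order: The journalist had confirmed that who vanished.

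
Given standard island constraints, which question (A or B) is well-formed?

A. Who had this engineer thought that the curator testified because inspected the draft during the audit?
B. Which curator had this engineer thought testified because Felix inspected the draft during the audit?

B

In A, the wh-phrase is extracted from inside an adjunct island (introduced by "because"), which blocks movement.
In B, the extraction path crosses only that-complement boundaries, which are transparent.
So B is grammatical.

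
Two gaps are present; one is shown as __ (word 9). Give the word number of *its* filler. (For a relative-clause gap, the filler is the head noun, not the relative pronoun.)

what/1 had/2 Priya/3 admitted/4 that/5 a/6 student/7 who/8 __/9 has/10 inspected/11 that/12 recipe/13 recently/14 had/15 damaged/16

7

The marked gap is inside the relative clause, the subject of "inspected".
Its filler is the head noun "student" (via "who"), at word 7.
(The other dependency links word 1 to a gap after word 16.)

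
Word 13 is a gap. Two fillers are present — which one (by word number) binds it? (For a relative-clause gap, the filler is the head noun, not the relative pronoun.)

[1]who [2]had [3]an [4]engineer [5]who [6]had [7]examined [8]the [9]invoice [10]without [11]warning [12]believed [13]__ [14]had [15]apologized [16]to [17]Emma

The marked gap is the subject of "apologized".
Its filler is the fronted wh-phrase "who", at word 1.
(The other dependency links word 4 to a gap after word 5.)

1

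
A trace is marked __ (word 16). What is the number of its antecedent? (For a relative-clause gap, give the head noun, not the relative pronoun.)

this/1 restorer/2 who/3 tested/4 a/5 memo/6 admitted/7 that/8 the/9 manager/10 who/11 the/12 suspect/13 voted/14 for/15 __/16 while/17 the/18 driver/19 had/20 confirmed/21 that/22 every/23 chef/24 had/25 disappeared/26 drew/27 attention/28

The gap at 16 is the prepositional object of "voted", inside a relative clause.
The relative pronoun is "who" (word 11); it is bound by the head noun immediately before it.
Its filler is the head noun "manager", at word 10.

10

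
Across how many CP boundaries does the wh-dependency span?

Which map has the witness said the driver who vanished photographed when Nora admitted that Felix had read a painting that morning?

"which map" is extracted from the object of "photographed".
Boundaries crossed, outermost first: [Ø] — 1 in total.

1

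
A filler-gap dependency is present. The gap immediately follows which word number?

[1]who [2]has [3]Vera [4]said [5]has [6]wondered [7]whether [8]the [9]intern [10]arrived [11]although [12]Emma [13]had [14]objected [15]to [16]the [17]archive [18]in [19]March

The displaced element is "who" (word 1).
It is linked across 1 clause boundary (Ø).
It functions as the subject of "wondered", so the gap sits immediately after word 4 ("said").
Base order: Vera has said who has wondered whether the intern arrived although Emma had objected to the archive in March.

4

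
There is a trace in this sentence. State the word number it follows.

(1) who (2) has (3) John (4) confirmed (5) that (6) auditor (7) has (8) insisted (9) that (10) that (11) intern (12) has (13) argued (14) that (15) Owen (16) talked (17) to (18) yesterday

17

The displaced element is "who" (word 1).
It is linked across 3 clause boundaries (Ø → that → that).
It functions as the object of the preposition "to" of "talked", so the gap sits immediately after word 17 ("to").
Base order: John has confirmed that auditor has insisted that that intern has argued that Owen talked to who yesterday.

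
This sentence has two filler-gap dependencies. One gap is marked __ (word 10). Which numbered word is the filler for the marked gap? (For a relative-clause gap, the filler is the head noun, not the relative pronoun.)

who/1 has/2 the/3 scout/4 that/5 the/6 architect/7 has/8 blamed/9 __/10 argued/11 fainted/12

4

The marked gap is inside the relative clause, the direct object of "blamed".
Its filler is the head noun "scout" (via "that"), at word 4.
(The other dependency links word 1 to a gap after word 11.)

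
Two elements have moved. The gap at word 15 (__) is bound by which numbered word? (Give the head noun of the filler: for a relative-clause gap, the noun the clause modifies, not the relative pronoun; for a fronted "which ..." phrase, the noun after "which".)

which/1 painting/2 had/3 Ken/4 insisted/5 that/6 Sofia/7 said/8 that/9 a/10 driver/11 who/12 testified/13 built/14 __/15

2

The marked gap is the direct object of "built".
Its filler is the fronted wh-phrase "which painting", at word 2.
(The other dependency links word 11 to a gap after word 12.)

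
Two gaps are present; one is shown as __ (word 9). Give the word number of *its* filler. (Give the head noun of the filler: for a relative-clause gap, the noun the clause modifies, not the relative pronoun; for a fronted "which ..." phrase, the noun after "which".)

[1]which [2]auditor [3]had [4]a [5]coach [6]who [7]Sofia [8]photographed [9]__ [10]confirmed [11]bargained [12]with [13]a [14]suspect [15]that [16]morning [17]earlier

The marked gap is inside the relative clause, the direct object of "photographed".
Its filler is the head noun "coach" (via "who"), at word 5.
(The other dependency links word 2 to a gap after word 10.)

5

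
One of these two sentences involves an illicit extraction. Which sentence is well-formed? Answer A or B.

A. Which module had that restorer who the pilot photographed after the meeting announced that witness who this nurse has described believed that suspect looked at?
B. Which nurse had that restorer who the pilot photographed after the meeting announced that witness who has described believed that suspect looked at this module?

In B, the wh-phrase is extracted from inside a complex-NP island (relative clause) (introduced by "who"), which blocks movement.
In A, the extraction path crosses only that-complement boundaries, which are transparent.
So A is grammatical.

A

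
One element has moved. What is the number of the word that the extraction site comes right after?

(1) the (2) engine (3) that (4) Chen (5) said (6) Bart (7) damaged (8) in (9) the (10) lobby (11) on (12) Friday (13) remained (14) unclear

The displaced element is "the engine" (word 2).
It is linked across 1 clause boundary (Ø).
It functions as the direct object of "damaged", so the gap sits immediately after word 7 ("damaged").
Base order: Chen said Bart damaged the engine in the lobby on Friday.

7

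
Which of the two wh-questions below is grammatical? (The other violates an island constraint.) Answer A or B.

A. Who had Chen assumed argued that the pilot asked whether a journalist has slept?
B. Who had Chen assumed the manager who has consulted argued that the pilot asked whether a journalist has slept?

In B, the wh-phrase is extracted from inside a complex-NP island (relative clause) (introduced by "who"), which blocks movement.
In A, the extraction path crosses only that-complement boundaries, which are transparent.
So A is grammatical.

A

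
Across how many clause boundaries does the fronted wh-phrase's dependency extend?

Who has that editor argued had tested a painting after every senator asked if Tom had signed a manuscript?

1

"who" is extracted from the subject of "tested".
Boundaries crossed, outermost first: [Ø] — 1 in total.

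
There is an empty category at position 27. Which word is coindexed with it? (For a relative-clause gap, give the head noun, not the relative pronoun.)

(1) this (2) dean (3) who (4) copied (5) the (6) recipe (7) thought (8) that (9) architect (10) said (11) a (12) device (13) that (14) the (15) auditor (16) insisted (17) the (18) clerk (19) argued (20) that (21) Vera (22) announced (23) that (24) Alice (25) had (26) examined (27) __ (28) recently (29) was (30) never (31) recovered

12

The gap at 27 is the object of "examined", inside a relative clause.
The relative pronoun is "that" (word 13); it is bound by the head noun immediately before it.
Its filler is the head noun "device", at word 12.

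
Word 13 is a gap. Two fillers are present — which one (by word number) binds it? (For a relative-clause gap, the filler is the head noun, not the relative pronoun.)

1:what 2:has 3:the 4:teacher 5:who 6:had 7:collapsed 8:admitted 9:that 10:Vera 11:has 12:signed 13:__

1

The marked gap is the direct object of "signed".
Its filler is the fronted wh-phrase "what", at word 1.
(The other dependency links word 4 to a gap after word 5.)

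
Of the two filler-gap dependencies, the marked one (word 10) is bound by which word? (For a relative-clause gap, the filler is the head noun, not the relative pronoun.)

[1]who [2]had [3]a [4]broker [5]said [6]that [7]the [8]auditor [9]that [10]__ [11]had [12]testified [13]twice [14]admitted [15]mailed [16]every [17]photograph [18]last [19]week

8

The marked gap is inside the relative clause, the subject of "testified".
Its filler is the head noun "auditor" (via "that"), at word 8.
(The other dependency links word 1 to a gap after word 14.)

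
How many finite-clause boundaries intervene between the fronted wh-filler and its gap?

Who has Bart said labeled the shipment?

1

"who" is extracted from the subject of "labeled".
Boundaries crossed, outermost first: [Ø] — 1 in total.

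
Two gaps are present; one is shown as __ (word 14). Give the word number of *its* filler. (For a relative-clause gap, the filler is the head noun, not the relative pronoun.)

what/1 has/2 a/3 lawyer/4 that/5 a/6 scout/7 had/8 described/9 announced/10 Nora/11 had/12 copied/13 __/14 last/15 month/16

The marked gap is the direct object of "copied".
Its filler is the fronted wh-phrase "what", at word 1.
(The other dependency links word 4 to a gap after word 9.)

1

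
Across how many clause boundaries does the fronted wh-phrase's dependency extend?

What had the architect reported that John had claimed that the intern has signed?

2

"what" is extracted from the object of "signed".
Boundaries crossed, outermost first: [that], [that] — 2 in total.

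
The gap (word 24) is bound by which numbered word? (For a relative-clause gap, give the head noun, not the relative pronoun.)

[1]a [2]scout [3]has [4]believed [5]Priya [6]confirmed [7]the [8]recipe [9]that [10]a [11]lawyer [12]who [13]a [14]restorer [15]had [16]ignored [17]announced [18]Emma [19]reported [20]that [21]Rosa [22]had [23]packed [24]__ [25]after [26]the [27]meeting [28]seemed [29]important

8

The gap at 24 is the object of "packed", inside a relative clause.
The relative pronoun is "that" (word 9); it is bound by the head noun immediately before it.
Its filler is the head noun "recipe", at word 8.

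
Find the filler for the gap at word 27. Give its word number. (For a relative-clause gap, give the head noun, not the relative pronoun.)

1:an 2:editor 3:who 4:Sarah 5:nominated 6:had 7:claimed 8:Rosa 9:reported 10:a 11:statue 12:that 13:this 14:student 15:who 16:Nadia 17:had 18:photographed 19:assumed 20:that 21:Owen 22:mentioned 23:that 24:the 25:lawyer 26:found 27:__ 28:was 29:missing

The gap at 27 is the object of "found", inside a relative clause.
The relative pronoun is "that" (word 12); it is bound by the head noun immediately before it.
Its filler is the head noun "statue", at word 11.

11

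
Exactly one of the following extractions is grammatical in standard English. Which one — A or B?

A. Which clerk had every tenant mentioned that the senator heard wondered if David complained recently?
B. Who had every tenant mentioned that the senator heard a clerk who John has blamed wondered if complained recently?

A

In B, the wh-phrase is extracted from inside a wh-island (introduced by "if"), which blocks movement.
In A, the extraction path crosses only that-complement boundaries, which are transparent.
So A is grammatical.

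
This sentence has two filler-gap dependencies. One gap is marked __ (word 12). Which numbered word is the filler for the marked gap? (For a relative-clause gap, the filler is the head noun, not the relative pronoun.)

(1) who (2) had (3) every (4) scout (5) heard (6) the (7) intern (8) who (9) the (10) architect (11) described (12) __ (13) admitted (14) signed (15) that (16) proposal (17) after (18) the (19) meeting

The marked gap is inside the relative clause, the direct object of "described".
Its filler is the head noun "intern" (via "who"), at word 7.
(The other dependency links word 1 to a gap after word 13.)

7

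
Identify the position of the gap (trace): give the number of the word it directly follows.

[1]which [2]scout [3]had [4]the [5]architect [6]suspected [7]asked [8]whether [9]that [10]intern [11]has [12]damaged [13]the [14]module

The displaced element is "which scout" (word 2).
It is linked across 1 clause boundary (Ø).
It functions as the subject of "asked", so the gap sits immediately after word 6 ("suspected").
Base order: The architect had suspected that which scout asked whether that intern has damaged the module.

6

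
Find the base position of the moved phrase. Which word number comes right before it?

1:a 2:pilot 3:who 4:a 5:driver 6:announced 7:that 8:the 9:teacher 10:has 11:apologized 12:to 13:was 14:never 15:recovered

12

The displaced element is "a pilot" (word 2).
It is linked across 1 clause boundary (that).
It functions as the object of the preposition "to" of "apologized", so the gap sits immediately after word 12 ("to").
Base order: A driver announced that the teacher has apologized to a pilot.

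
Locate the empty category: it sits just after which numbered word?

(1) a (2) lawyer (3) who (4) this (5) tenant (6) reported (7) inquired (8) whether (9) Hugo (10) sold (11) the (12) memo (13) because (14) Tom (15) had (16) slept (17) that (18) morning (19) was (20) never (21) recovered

The displaced element is "a lawyer" (word 2).
It is linked across 1 clause boundary (Ø).
It functions as the subject of "inquired", so the gap sits immediately after word 6 ("reported").
Base order: This tenant reported that a lawyer inquired whether Hugo sold the memo because Tom had slept that morning.

6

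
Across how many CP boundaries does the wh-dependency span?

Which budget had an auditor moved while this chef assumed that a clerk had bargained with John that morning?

"which budget" originates inside the matrix clause — no clause boundary is crossed.

0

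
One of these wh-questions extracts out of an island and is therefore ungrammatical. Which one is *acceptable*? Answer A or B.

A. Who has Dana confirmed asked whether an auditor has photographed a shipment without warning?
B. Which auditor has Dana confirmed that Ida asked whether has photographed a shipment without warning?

In B, the wh-phrase is extracted from inside a wh-island (introduced by "whether"), which blocks movement.
In A, the extraction path crosses only that-complement boundaries, which are transparent.
So A is grammatical.

A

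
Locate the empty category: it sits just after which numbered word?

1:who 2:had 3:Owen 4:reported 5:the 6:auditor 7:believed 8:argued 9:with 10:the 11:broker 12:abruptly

7

The displaced element is "who" (word 1).
It is linked across 2 clause boundaries (Ø → Ø).
It functions as the subject of "argued", so the gap sits immediately after word 7 ("believed").
Base order: Owen had reported the auditor believed that who argued with the broker abruptly.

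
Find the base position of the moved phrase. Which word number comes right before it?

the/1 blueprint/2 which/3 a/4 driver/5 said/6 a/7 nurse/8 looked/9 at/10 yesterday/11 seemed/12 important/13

The displaced element is "the blueprint" (word 2).
It is linked across 1 clause boundary (Ø).
It functions as the object of the preposition "at" of "looked", so the gap sits immediately after word 10 ("at").
Base order: A driver said a nurse looked at the blueprint yesterday.

10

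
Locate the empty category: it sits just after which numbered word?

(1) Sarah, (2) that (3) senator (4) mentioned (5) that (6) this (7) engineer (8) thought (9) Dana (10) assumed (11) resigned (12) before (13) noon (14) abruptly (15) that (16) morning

The displaced element is "Sarah" (word 1).
It is linked across 3 clause boundaries (that → Ø → Ø).
It functions as the subject of "resigned", so the gap sits immediately after word 10 ("assumed").
Base order: That senator mentioned that this engineer thought Dana assumed that Sarah resigned before noon abruptly that morning.

10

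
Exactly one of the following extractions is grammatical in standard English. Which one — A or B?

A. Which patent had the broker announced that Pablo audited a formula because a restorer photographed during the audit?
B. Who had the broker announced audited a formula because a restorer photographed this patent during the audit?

In A, the wh-phrase is extracted from inside an adjunct island (introduced by "because"), which blocks movement.
In B, the extraction path crosses only that-complement boundaries, which are transparent.
So B is grammatical.

B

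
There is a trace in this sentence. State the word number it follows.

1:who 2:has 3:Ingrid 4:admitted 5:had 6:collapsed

The displaced element is "who" (word 1).
It is linked across 1 clause boundary (Ø).
It functions as the subject of "collapsed", so the gap sits immediately after word 4 ("admitted").
Base order: Ingrid has admitted that who had collapsed.

4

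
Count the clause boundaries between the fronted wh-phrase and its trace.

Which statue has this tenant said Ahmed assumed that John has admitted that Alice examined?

"which statue" is extracted from the object of "examined".
Boundaries crossed, outermost first: [Ø], [that], [that] — 3 in total.

3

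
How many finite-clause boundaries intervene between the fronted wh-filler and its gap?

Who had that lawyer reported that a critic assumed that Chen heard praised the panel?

3

"who" is extracted from the subject of "praised".
Boundaries crossed, outermost first: [that], [that], [Ø] — 3 in total.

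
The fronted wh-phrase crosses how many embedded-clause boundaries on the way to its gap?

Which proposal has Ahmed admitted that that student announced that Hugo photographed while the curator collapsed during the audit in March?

"which proposal" is extracted from the object of "photographed".
Boundaries crossed, outermost first: [that], [that] — 2 in total.

2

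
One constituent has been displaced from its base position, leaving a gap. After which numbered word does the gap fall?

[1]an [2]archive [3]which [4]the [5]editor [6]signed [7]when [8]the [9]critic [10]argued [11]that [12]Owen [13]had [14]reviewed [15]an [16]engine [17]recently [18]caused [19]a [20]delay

The displaced element is "an archive" (word 2).
It functions as the direct object of "signed", so the gap sits immediately after word 6 ("signed").
Base order: The editor signed an archive when the critic argued that Owen had reviewed an engine recently.

6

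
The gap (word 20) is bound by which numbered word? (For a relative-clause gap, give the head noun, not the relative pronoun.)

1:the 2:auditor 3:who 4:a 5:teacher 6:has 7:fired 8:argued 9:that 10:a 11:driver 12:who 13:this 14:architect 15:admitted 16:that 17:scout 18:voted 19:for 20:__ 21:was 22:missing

11

The gap at 20 is the prepositional object of "voted", inside a relative clause.
The relative pronoun is "who" (word 12); it is bound by the head noun immediately before it.
Its filler is the head noun "driver", at word 11.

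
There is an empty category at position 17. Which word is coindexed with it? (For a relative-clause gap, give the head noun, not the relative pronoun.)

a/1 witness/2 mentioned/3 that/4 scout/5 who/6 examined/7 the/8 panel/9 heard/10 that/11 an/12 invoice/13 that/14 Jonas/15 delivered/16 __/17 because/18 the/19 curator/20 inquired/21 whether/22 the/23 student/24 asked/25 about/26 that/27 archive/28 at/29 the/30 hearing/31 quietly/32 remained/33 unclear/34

13

The gap at 17 is the object of "delivered", inside a relative clause.
The relative pronoun is "that" (word 14); it is bound by the head noun immediately before it.
Its filler is the head noun "invoice", at word 13.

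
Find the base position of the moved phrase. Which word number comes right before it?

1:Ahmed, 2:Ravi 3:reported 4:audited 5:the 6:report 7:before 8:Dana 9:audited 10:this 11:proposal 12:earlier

The displaced element is "Ahmed" (word 1).
It is linked across 1 clause boundary (Ø).
It functions as the subject of "audited", so the gap sits immediately after word 3 ("reported").
Base order: Ravi reported that Ahmed audited the report before Dana audited this proposal earlier.

3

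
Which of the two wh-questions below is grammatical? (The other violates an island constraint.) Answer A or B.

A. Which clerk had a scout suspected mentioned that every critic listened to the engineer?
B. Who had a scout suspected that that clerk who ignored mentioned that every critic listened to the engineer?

In B, the wh-phrase is extracted from inside a complex-NP island (relative clause) (introduced by "who"), which blocks movement.
In A, the extraction path crosses only that-complement boundaries, which are transparent.
So A is grammatical.

A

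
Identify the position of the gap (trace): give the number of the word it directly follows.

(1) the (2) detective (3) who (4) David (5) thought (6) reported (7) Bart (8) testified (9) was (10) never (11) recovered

The displaced element is "the detective" (word 2).
It is linked across 1 clause boundary (Ø).
It functions as the subject of "reported", so the gap sits immediately after word 5 ("thought").
Base order: David thought that the detective reported Bart testified.

5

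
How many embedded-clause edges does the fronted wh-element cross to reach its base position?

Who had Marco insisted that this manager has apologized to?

"who" is extracted from the PP object of "apologized".
Boundaries crossed, outermost first: [that] — 1 in total.

1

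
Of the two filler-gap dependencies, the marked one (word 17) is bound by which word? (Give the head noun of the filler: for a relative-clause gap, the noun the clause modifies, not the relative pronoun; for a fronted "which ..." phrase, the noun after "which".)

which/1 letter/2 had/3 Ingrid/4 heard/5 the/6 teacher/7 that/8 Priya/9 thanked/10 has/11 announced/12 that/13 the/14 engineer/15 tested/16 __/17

2

The marked gap is the direct object of "tested".
Its filler is the fronted wh-phrase "which letter", at word 2.
(The other dependency links word 7 to a gap after word 10.)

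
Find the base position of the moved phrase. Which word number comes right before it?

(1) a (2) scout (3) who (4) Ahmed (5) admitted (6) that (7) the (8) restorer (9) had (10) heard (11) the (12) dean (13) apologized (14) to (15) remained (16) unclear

14

The displaced element is "a scout" (word 2).
It is linked across 2 clause boundaries (that → Ø).
It functions as the object of the preposition "to" of "apologized", so the gap sits immediately after word 14 ("to").
Base order: Ahmed admitted that the restorer had heard the dean apologized to a scout.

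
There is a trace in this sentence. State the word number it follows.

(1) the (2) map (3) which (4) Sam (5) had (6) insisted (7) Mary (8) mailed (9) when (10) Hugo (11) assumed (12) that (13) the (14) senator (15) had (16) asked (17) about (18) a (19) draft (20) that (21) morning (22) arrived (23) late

8

The displaced element is "the map" (word 2).
It is linked across 1 clause boundary (Ø).
It functions as the direct object of "mailed", so the gap sits immediately after word 8 ("mailed").
Base order: Sam had insisted Mary mailed the map when Hugo assumed that the senator had asked about a draft that morning.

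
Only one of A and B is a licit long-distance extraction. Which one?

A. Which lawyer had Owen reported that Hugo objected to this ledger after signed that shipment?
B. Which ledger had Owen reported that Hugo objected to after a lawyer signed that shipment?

In A, the wh-phrase is extracted from inside an adjunct island (introduced by "after"), which blocks movement.
In B, the extraction path crosses only that-complement boundaries, which are transparent.
So B is grammatical.

B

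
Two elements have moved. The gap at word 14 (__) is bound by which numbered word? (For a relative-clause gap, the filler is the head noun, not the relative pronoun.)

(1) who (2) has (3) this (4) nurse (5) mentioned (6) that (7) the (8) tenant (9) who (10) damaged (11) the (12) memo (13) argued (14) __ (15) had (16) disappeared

The marked gap is the subject of "disappeared".
Its filler is the fronted wh-phrase "who", at word 1.
(The other dependency links word 8 to a gap after word 9.)

1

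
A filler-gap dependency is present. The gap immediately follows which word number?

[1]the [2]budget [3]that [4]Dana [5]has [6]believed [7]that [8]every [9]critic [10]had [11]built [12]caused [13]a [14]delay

The displaced element is "the budget" (word 2).
It is linked across 1 clause boundary (that).
It functions as the direct object of "built", so the gap sits immediately after word 11 ("built").
Base order: Dana has believed that every critic had built the budget.

11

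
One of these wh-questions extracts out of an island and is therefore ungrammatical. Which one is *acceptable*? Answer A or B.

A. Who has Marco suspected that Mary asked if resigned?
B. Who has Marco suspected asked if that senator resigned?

In A, the wh-phrase is extracted from inside a wh-island (introduced by "if"), which blocks movement.
In B, the extraction path crosses only that-complement boundaries, which are transparent.
So B is grammatical.

B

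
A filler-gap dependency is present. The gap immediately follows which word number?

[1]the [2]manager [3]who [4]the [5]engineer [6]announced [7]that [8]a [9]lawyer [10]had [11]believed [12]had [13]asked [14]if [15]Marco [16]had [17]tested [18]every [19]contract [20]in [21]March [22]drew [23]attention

The displaced element is "the manager" (word 2).
It is linked across 2 clause boundaries (that → Ø).
It functions as the subject of "asked", so the gap sits immediately after word 11 ("believed").
Base order: The engineer announced that a lawyer had believed the manager had asked if Marco had tested every contract in March.

11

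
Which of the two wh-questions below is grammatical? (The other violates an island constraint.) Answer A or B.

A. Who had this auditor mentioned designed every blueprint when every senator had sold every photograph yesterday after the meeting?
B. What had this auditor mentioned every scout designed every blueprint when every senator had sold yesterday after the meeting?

In B, the wh-phrase is extracted from inside an adjunct island (introduced by "when"), which blocks movement.
In A, the extraction path crosses only that-complement boundaries, which are transparent.
So A is grammatical.

A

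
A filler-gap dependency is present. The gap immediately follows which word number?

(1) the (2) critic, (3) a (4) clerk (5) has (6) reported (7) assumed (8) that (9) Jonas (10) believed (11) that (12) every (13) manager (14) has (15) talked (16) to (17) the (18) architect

The displaced element is "the critic" (word 2).
It is linked across 1 clause boundary (Ø).
It functions as the subject of "assumed", so the gap sits immediately after word 6 ("reported").
Base order: A clerk has reported that the critic assumed that Jonas believed that every manager has talked to the architect.

6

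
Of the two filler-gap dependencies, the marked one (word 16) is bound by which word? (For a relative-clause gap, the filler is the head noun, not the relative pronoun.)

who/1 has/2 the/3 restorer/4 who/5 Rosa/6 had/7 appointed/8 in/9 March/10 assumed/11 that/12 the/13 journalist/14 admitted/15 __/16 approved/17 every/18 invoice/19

The marked gap is the subject of "approved".
Its filler is the fronted wh-phrase "who", at word 1.
(The other dependency links word 4 to a gap after word 8.)

1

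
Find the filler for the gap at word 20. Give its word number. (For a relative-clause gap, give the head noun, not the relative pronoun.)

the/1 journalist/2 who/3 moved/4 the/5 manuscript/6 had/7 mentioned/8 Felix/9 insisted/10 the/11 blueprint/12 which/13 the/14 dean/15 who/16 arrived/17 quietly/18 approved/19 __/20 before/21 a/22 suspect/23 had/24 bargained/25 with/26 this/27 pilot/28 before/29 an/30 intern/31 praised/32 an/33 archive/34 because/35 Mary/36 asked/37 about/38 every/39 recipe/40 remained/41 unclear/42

12

The gap at 20 is the object of "approved", inside a relative clause.
The relative pronoun is "which" (word 13); it is bound by the head noun immediately before it.
Its filler is the head noun "blueprint", at word 12.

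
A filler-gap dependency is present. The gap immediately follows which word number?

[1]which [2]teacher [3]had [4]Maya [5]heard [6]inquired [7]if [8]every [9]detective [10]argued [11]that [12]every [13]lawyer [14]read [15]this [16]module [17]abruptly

5

The displaced element is "which teacher" (word 2).
It is linked across 1 clause boundary (Ø).
It functions as the subject of "inquired", so the gap sits immediately after word 5 ("heard").
Base order: Maya had heard that which teacher inquired if every detective argued that every lawyer read this module abruptly.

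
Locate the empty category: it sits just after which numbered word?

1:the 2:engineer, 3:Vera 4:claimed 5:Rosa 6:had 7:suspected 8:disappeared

The displaced element is "the engineer" (word 2).
It is linked across 2 clause boundaries (Ø → Ø).
It functions as the subject of "disappeared", so the gap sits immediately after word 7 ("suspected").
Base order: Vera claimed Rosa had suspected that the engineer disappeared.

7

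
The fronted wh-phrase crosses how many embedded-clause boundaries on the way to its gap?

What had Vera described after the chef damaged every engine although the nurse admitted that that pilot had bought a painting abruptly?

"what" originates inside the matrix clause — no clause boundary is crossed.

0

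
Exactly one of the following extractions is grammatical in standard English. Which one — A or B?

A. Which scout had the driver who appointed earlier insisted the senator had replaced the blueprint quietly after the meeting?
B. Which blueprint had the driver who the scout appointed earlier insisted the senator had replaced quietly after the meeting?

In A, the wh-phrase is extracted from inside a complex-NP island (relative clause) (introduced by "who"), which blocks movement.
In B, the extraction path crosses only that-complement boundaries, which are transparent.
So B is grammatical.

B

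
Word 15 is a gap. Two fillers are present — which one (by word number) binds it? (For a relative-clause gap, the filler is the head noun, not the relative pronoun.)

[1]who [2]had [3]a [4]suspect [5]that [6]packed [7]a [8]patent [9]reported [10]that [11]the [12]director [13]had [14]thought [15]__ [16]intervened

The marked gap is the subject of "intervened".
Its filler is the fronted wh-phrase "who", at word 1.
(The other dependency links word 4 to a gap after word 5.)

1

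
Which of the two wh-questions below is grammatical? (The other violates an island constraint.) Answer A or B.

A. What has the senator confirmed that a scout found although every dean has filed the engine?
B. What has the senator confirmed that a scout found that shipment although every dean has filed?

In B, the wh-phrase is extracted from inside an adjunct island (introduced by "although"), which blocks movement.
In A, the extraction path crosses only that-complement boundaries, which are transparent.
So A is grammatical.

A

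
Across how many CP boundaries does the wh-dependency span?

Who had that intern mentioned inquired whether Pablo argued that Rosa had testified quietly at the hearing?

1

"who" is extracted from the subject of "inquired".
Boundaries crossed, outermost first: [Ø] — 1 in total.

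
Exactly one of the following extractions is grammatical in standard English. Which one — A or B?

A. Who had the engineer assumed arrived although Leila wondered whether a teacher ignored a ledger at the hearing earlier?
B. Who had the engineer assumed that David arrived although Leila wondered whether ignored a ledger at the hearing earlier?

A

In B, the wh-phrase is extracted from inside an adjunct island (introduced by "although"), which blocks movement.
In A, the extraction path crosses only that-complement boundaries, which are transparent.
So A is grammatical.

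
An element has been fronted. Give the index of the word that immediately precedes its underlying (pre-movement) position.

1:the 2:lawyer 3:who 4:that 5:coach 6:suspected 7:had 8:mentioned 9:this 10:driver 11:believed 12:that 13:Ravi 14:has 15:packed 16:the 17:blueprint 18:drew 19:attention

6

The displaced element is "the lawyer" (word 2).
It is linked across 1 clause boundary (Ø).
It functions as the subject of "mentioned", so the gap sits immediately after word 6 ("suspected").
Base order: That coach suspected that the lawyer had mentioned this driver believed that Ravi has packed the blueprint.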